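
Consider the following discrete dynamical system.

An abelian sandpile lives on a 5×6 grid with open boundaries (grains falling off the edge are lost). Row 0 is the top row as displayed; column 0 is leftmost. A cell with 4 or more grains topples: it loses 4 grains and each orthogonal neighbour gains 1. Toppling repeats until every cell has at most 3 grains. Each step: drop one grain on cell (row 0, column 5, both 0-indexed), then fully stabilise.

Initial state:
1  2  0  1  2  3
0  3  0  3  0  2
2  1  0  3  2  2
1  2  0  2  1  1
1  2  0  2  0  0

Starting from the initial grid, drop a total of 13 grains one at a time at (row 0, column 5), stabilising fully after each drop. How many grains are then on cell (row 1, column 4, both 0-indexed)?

gen 0: 1  2  0  1  2  3
0  3  0  3  0  2
2  1  0  3  2  2
1  2  0  2  1  1
1  2  0  2  0  0
gen 1: 1  2  0  1  3  0
0  3  0  3  0  3
2  1  0  3  2  2
1  2  0  2  1  1
1  2  0  2  0  0
gen 2: 1  2  0  1  3  1
0  3  0  3  0  3
2  1  0  3  2  2
1  2  0  2  1  1
1  2  0  2  0  0
gen 3: 1  2  0  1  3  2
0  3  0  3  0  3
2  1  0  3  2  2
1  2  0  2  1  1
1  2  0  2  0  0
gen 4: 1  2  0  1  3  3
0  3  0  3  0  3
2  1  0  3  2  2
1  2  0  2  1  1
1  2  0  2  0  0
gen 5: 1  2  0  2  0  2
0  3  0  3  2  0
2  1  0  3  2  3
1  2  0  2  1  1
1  2  0  2  0  0
gen 6: 1  2  0  2  0  3
0  3  0  3  2  0
2  1  0  3  2  3
1  2  0  2  1  1
1  2  0  2  0  0
gen 7: 1  2  0  2  1  0
0  3  0  3  2  1
2  1  0  3  2  3
1  2  0  2  1  1
1  2  0  2  0  0
gen 8: 1  2  0  2  1  1
0  3  0  3  2  1
2  1  0  3  2  3
1  2  0  2  1  1
1  2  0  2  0  0
gen 9: 1  2  0  2  1  2
0  3  0  3  2  1
2  1  0  3  2  3
1  2  0  2  1  1
1  2  0  2  0  0
gen 10: 1  2  0  2  1  3
0  3  0  3  2  1
2  1  0  3  2  3
1  2  0  2  1  1
1  2  0  2  0  0
gen 11: 1  2  0  2  2  0
0  3  0  3  2  2
2  1  0  3  2  3
1  2  0  2  1  1
1  2  0  2  0  0
gen 12: 1  2  0  2  2  1
0  3  0  3  2  2
2  1  0  3  2  3
1  2  0  2  1  1
1  2  0  2  0  0
gen 13: 1  2  0  2  2  2
0  3  0  3  2  2
2  1  0  3  2  3
1  2  0  2  1  1
1  2  0  2  0  0

2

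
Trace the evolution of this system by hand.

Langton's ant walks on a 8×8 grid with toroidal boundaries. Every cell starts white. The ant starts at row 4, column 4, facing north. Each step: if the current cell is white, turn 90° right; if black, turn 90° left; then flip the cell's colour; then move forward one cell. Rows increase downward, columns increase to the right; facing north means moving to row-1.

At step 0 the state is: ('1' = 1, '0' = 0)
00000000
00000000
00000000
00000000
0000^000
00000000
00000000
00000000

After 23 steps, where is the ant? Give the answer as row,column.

5,2

gen 0: 00000000
00000000
00000000
00000000
0000^000
00000000
00000000
00000000
gen 1: 00000000
00000000
00000000
00000000
00001>00
00000000
00000000
00000000
gen 2: 00000000
00000000
00000000
00000000
00001100
00000v00
00000000
00000000
gen 3: 00000000
00000000
00000000
00000000
00001100
0000<100
00000000
00000000
gen 4: 00000000
00000000
00000000
00000000
0000^100
00001100
00000000
00000000
gen 5: 00000000
00000000
00000000
00000000
000<0100
00001100
00000000
00000000
gen 6: 00000000
00000000
00000000
000^0000
00010100
00001100
00000000
00000000
gen 7: 00000000
00000000
00000000
0001>000
00010100
00001100
00000000
00000000
gen 8: 00000000
00000000
00000000
00011000
0001v100
00001100
00000000
00000000
gen 9: 00000000
00000000
00000000
00011000
000<1100
00001100
00000000
00000000
gen 10: 00000000
00000000
00000000
00011000
00001100
000v1100
00000000
00000000
gen 11: 00000000
00000000
00000000
00011000
00001100
00<11100
00000000
00000000
gen 12: 00000000
00000000
00000000
00011000
00^01100
00111100
00000000
00000000
gen 13: 00000000
00000000
00000000
00011000
001>1100
00111100
00000000
00000000
gen 14: 00000000
00000000
00000000
00011000
00111100
001v1100
00000000
00000000
gen 15: 00000000
00000000
00000000
00011000
00111100
0010>100
00000000
00000000
gen 16: 00000000
00000000
00000000
00011000
0011^100
00100100
00000000
00000000
gen 17: 00000000
00000000
00000000
00011000
001<0100
00100100
00000000
00000000
gen 18: 00000000
00000000
00000000
00011000
00100100
001v0100
00000000
00000000
gen 19: 00000000
00000000
00000000
00011000
00100100
00<10100
00000000
00000000
gen 20: 00000000
00000000
00000000
00011000
00100100
00010100
00v00000
00000000
gen 21: 00000000
00000000
00000000
00011000
00100100
00010100
0<100000
00000000
gen 22: 00000000
00000000
00000000
00011000
00100100
0^010100
01100000
00000000
gen 23: 00000000
00000000
00000000
00011000
00100100
01>10100
01100000
00000000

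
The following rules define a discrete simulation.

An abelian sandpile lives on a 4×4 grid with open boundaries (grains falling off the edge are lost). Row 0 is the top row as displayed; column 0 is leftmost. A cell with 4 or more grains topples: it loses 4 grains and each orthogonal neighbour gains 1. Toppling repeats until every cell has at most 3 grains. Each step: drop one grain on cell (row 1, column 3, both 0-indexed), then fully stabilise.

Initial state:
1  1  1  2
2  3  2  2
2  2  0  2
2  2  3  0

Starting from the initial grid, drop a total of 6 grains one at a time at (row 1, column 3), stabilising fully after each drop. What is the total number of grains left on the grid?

t=0: 1  1  1  2
2  3  2  2
2  2  0  2
2  2  3  0
t=1: 1  1  1  2
2  3  2  3
2  2  0  2
2  2  3  0
t=2: 1  1  1  3
2  3  3  0
2  2  0  3
2  2  3  0
t=3: 1  1  1  3
2  3  3  1
2  2  0  3
2  2  3  0
t=4: 1  1  1  3
2  3  3  2
2  2  0  3
2  2  3  0
t=5: 1  1  1  3
2  3  3  3
2  2  0  3
2  2  3  0
t=6: 1  2  3  0
3  0  1  3
2  3  2  0
2  2  3  1

28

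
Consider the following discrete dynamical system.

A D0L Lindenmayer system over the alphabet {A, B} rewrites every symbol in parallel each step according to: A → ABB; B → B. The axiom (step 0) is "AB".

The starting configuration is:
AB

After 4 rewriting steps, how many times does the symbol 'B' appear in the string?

k=0  AB
k=1  ABBB
k=2  ABBBBB
k=3  ABBBBBBB
k=4  ABBBBBBBBB

9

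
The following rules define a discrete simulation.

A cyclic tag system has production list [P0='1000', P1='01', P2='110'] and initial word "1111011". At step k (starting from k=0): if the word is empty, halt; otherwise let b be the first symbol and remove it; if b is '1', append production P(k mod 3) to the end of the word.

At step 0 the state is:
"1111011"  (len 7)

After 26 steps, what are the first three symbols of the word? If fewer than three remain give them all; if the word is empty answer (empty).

0) "1111011"  (len 7)
1) "1110111000"  (len 10)
2) "11011100001"  (len 11)
3) "1011100001110"  (len 13)
4) "0111000011101000"  (len 16)
5) "111000011101000"  (len 15)
6) "11000011101000110"  (len 17)
7) "10000111010001101000"  (len 20)
8) "000011101000110100001"  (len 21)
9) "00011101000110100001"  (len 20)
10) "0011101000110100001"  (len 19)
11) "011101000110100001"  (len 18)
12) "11101000110100001"  (len 17)
13) "11010001101000011000"  (len 20)
14) "101000110100001100001"  (len 21)
15) "01000110100001100001110"  (len 23)
16) "1000110100001100001110"  (len 22)
17) "00011010000110000111001"  (len 23)
18) "0011010000110000111001"  (len 22)
19) "011010000110000111001"  (len 21)
20) "11010000110000111001"  (len 20)
21) "1010000110000111001110"  (len 22)
22) "0100001100001110011101000"  (len 25)
23) "100001100001110011101000"  (len 24)
24) "00001100001110011101000110"  (len 26)
25) "0001100001110011101000110"  (len 25)
26) "001100001110011101000110"  (len 24)

001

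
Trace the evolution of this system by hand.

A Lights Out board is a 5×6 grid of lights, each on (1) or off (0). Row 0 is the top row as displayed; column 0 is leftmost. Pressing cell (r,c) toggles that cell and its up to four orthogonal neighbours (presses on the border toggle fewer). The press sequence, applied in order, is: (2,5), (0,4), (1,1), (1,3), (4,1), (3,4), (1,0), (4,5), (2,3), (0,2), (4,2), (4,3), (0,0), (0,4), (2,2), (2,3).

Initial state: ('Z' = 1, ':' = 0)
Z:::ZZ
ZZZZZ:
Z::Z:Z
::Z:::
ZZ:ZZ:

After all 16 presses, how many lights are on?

gen 0: Z:::ZZ
ZZZZZ:
Z::Z:Z
::Z:::
ZZ:ZZ:
gen 1: Z:::ZZ
ZZZZZZ
Z::ZZ:
::Z::Z
ZZ:ZZ:
gen 2: Z::Z::
ZZZZ:Z
Z::ZZ:
::Z::Z
ZZ:ZZ:
gen 3: ZZ:Z::
:::Z:Z
ZZ:ZZ:
::Z::Z
ZZ:ZZ:
gen 4: ZZ::::
::Z:ZZ
ZZ::Z:
::Z::Z
ZZ:ZZ:
gen 5: ZZ::::
::Z:ZZ
ZZ::Z:
:ZZ::Z
::ZZZ:
gen 6: ZZ::::
::Z:ZZ
ZZ::::
:ZZZZ:
::ZZ::
gen 7: :Z::::
ZZZ:ZZ
:Z::::
:ZZZZ:
::ZZ::
gen 8: :Z::::
ZZZ:ZZ
:Z::::
:ZZZZZ
::ZZZZ
gen 9: :Z::::
ZZZZZZ
:ZZZZ:
:ZZ:ZZ
::ZZZZ
gen 10: ::ZZ::
ZZ:ZZZ
:ZZZZ:
:ZZ:ZZ
::ZZZZ
gen 11: ::ZZ::
ZZ:ZZZ
:ZZZZ:
:Z::ZZ
:Z::ZZ
gen 12: ::ZZ::
ZZ:ZZZ
:ZZZZ:
:Z:ZZZ
:ZZZ:Z
gen 13: ZZZZ::
:Z:ZZZ
:ZZZZ:
:Z:ZZZ
:ZZZ:Z
gen 14: ZZZ:ZZ
:Z:Z:Z
:ZZZZ:
:Z:ZZZ
:ZZZ:Z
gen 15: ZZZ:ZZ
:ZZZ:Z
::::Z:
:ZZZZZ
:ZZZ:Z
gen 16: ZZZ:ZZ
:ZZ::Z
::ZZ::
:ZZ:ZZ
:ZZZ:Z

18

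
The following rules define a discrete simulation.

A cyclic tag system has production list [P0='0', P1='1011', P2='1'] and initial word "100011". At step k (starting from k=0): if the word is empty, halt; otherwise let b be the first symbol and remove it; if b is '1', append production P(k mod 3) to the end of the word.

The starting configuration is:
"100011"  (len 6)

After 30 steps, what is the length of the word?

13

gen 0: "100011"  (len 6)
gen 1: "000110"  (len 6)
gen 2: "00110"  (len 5)
gen 3: "0110"  (len 4)
gen 4: "110"  (len 3)
gen 5: "101011"  (len 6)
gen 6: "010111"  (len 6)
gen 7: "10111"  (len 5)
gen 8: "01111011"  (len 8)
gen 9: "1111011"  (len 7)
gen 10: "1110110"  (len 7)
gen 11: "1101101011"  (len 10)
gen 12: "1011010111"  (len 10)
gen 13: "0110101110"  (len 10)
gen 14: "110101110"  (len 9)
gen 15: "101011101"  (len 9)
gen 16: "010111010"  (len 9)
gen 17: "10111010"  (len 8)
gen 18: "01110101"  (len 8)
gen 19: "1110101"  (len 7)
gen 20: "1101011011"  (len 10)
gen 21: "1010110111"  (len 10)
gen 22: "0101101110"  (len 10)
gen 23: "101101110"  (len 9)
gen 24: "011011101"  (len 9)
gen 25: "11011101"  (len 8)
gen 26: "10111011011"  (len 11)
gen 27: "01110110111"  (len 11)
gen 28: "1110110111"  (len 10)
gen 29: "1101101111011"  (len 13)
gen 30: "1011011110111"  (len 13)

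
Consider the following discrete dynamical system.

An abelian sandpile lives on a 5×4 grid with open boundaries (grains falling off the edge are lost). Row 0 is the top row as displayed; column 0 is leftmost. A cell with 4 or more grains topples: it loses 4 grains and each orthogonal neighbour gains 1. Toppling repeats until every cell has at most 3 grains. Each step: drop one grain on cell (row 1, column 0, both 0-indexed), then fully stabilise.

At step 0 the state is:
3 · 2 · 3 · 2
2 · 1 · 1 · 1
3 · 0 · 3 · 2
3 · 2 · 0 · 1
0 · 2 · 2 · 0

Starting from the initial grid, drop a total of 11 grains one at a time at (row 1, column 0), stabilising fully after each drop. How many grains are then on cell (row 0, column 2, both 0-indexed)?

k=0  3 · 2 · 3 · 2
2 · 1 · 1 · 1
3 · 0 · 3 · 2
3 · 2 · 0 · 1
0 · 2 · 2 · 0
k=1  3 · 2 · 3 · 2
3 · 1 · 1 · 1
3 · 0 · 3 · 2
3 · 2 · 0 · 1
0 · 2 · 2 · 0
k=2  0 · 3 · 3 · 2
2 · 2 · 1 · 1
1 · 1 · 3 · 2
0 · 3 · 0 · 1
1 · 2 · 2 · 0
k=3  0 · 3 · 3 · 2
3 · 2 · 1 · 1
1 · 1 · 3 · 2
0 · 3 · 0 · 1
1 · 2 · 2 · 0
k=4  1 · 3 · 3 · 2
0 · 3 · 1 · 1
2 · 1 · 3 · 2
0 · 3 · 0 · 1
1 · 2 · 2 · 0
k=5  1 · 3 · 3 · 2
1 · 3 · 1 · 1
2 · 1 · 3 · 2
0 · 3 · 0 · 1
1 · 2 · 2 · 0
k=6  1 · 3 · 3 · 2
2 · 3 · 1 · 1
2 · 1 · 3 · 2
0 · 3 · 0 · 1
1 · 2 · 2 · 0
k=7  1 · 3 · 3 · 2
3 · 3 · 1 · 1
2 · 1 · 3 · 2
0 · 3 · 0 · 1
1 · 2 · 2 · 0
k=8  3 · 1 · 0 · 3
1 · 1 · 3 · 1
3 · 2 · 3 · 2
0 · 3 · 0 · 1
1 · 2 · 2 · 0
k=9  3 · 1 · 0 · 3
2 · 1 · 3 · 1
3 · 2 · 3 · 2
0 · 3 · 0 · 1
1 · 2 · 2 · 0
k=10  3 · 1 · 0 · 3
3 · 1 · 3 · 1
3 · 2 · 3 · 2
0 · 3 · 0 · 1
1 · 2 · 2 · 0
k=11  0 · 2 · 0 · 3
2 · 2 · 3 · 1
0 · 3 · 3 · 2
1 · 3 · 0 · 1
1 · 2 · 2 · 0

0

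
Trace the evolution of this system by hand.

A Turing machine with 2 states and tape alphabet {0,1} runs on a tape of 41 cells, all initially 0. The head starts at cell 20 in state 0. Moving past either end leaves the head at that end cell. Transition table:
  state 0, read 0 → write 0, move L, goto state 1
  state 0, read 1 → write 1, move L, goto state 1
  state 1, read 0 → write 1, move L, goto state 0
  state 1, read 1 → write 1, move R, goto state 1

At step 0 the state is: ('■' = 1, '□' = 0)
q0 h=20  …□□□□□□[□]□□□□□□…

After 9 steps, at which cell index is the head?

[0] q0 h=20  …□□□□□□[□]□□□□□□…
[1] q1 h=19  …□□□□□□[□]□□□□□□…
[2] q0 h=18  …□□□□□□[□]■□□□□□…
[3] q1 h=17  …□□□□□□[□]□■□□□□…
[4] q0 h=16  …□□□□□□[□]■□■□□□…
[5] q1 h=15  …□□□□□□[□]□■□■□□…
[6] q0 h=14  …□□□□□□[□]■□■□■□…
[7] q1 h=13  …□□□□□□[□]□■□■□■…
[8] q0 h=12  …□□□□□□[□]■□■□■□…
[9] q1 h=11  …□□□□□□[□]□■□■□■…

11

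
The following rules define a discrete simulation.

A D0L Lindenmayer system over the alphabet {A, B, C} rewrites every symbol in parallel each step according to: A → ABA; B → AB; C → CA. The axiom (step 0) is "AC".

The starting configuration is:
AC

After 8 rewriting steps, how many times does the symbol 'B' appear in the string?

0) AC
1) ABACA
2) ABAABABACAABA
3) ABAABABAABAABABAABABACAABAABAABABA
4) ABAABABAABAABABAABABAABAABABAABAABABAABABAABAABABAABABACAABAABAABABAABAABABAABAABABAABABA
5) ABAABABAABAABABAABABAABAABABAABAABABAABABAABAABABAABABAABA…ABAABAABABAABAABABAABABAABAABABAABAABABAABABAABAABABAABABA  (len 233)
6) ABAABABAABAABABAABABAABAABABAABAABABAABABAABAABABAABABAABA…AABABAABABAABAABABAABABAABAABABAABAABABAABABAABAABABAABABA  (len 610)
7) ABAABABAABAABABAABABAABAABABAABAABABAABABAABAABABAABABAABA…AABABAABABAABAABABAABABAABAABABAABAABABAABABAABAABABAABABA  (len 1597)
8) ABAABABAABAABABAABABAABAABABAABAABABAABABAABAABABAABABAABA…AABABAABABAABAABABAABABAABAABABAABAABABAABABAABAABABAABABA  (len 4181)

1596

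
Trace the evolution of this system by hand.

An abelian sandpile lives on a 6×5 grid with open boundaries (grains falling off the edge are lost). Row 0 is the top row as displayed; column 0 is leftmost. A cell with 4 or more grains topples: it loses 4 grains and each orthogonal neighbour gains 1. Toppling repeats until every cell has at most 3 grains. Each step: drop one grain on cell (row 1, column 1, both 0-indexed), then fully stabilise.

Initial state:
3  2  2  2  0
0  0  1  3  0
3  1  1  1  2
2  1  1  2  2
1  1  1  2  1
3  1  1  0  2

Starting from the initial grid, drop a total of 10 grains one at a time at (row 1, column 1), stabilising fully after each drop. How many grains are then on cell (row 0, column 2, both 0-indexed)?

k=0  3  2  2  2  0
0  0  1  3  0
3  1  1  1  2
2  1  1  2  2
1  1  1  2  1
3  1  1  0  2
k=1  3  2  2  2  0
0  1  1  3  0
3  1  1  1  2
2  1  1  2  2
1  1  1  2  1
3  1  1  0  2
k=2  3  2  2  2  0
0  2  1  3  0
3  1  1  1  2
2  1  1  2  2
1  1  1  2  1
3  1  1  0  2
k=3  3  2  2  2  0
0  3  1  3  0
3  1  1  1  2
2  1  1  2  2
1  1  1  2  1
3  1  1  0  2
k=4  3  3  2  2  0
1  0  2  3  0
3  2  1  1  2
2  1  1  2  2
1  1  1  2  1
3  1  1  0  2
k=5  3  3  2  2  0
1  1  2  3  0
3  2  1  1  2
2  1  1  2  2
1  1  1  2  1
3  1  1  0  2
k=6  3  3  2  2  0
1  2  2  3  0
3  2  1  1  2
2  1  1  2  2
1  1  1  2  1
3  1  1  0  2
k=7  3  3  2  2  0
1  3  2  3  0
3  2  1  1  2
2  1  1  2  2
1  1  1  2  1
3  1  1  0  2
k=8  0  1  3  2  0
3  1  3  3  0
3  3  1  1  2
2  1  1  2  2
1  1  1  2  1
3  1  1  0  2
k=9  0  1  3  2  0
3  2  3  3  0
3  3  1  1  2
2  1  1  2  2
1  1  1  2  1
3  1  1  0  2
k=10  0  1  3  2  0
3  3  3  3  0
3  3  1  1  2
2  1  1  2  2
1  1  1  2  1
3  1  1  0  2

3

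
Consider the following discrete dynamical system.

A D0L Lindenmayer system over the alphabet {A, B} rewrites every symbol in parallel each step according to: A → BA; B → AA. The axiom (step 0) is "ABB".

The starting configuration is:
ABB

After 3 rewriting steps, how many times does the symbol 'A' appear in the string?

step 0: ABB
step 1: BAAAAA
step 2: AABABABABABA
step 3: BABAAABAAABAAABAAABAAABA

17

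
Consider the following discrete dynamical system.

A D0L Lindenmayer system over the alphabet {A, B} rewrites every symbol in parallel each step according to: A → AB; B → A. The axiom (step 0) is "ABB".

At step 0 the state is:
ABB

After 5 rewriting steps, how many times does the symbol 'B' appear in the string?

step 0: ABB
step 1: ABAA
step 2: ABAABAB
step 3: ABAABABAABA
step 4: ABAABABAABAABABAAB
step 5: ABAABABAABAABABAABABAABAABABA

11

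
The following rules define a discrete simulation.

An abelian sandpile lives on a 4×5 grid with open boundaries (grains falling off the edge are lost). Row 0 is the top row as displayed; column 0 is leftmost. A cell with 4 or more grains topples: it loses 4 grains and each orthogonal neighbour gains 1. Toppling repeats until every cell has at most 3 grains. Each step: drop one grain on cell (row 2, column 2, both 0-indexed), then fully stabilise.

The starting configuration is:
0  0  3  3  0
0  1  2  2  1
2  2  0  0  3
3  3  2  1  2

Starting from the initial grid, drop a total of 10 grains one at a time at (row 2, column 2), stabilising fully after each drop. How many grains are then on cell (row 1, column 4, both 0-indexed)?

gen 0: 0  0  3  3  0
0  1  2  2  1
2  2  0  0  3
3  3  2  1  2
gen 1: 0  0  3  3  0
0  1  2  2  1
2  2  1  0  3
3  3  2  1  2
gen 2: 0  0  3  3  0
0  1  2  2  1
2  2  2  0  3
3  3  2  1  2
gen 3: 0  0  3  3  0
0  1  2  2  1
2  2  3  0  3
3  3  2  1  2
gen 4: 0  0  3  3  0
0  1  3  2  1
2  3  0  1  3
3  3  3  1  2
gen 5: 0  0  3  3  0
0  1  3  2  1
2  3  1  1  3
3  3  3  1  2
gen 6: 0  0  3  3  0
0  1  3  2  1
2  3  2  1  3
3  3  3  1  2
gen 7: 0  0  3  3  0
0  1  3  2  1
2  3  3  1  3
3  3  3  1  2
gen 8: 0  1  1  1  1
1  3  2  0  2
0  2  3  3  3
1  2  1  2  2
gen 9: 0  1  1  1  1
1  3  3  1  3
0  3  1  1  0
1  2  2  3  3
gen 10: 0  1  1  1  1
1  3  3  1  3
0  3  2  1  0
1  2  2  3  3

3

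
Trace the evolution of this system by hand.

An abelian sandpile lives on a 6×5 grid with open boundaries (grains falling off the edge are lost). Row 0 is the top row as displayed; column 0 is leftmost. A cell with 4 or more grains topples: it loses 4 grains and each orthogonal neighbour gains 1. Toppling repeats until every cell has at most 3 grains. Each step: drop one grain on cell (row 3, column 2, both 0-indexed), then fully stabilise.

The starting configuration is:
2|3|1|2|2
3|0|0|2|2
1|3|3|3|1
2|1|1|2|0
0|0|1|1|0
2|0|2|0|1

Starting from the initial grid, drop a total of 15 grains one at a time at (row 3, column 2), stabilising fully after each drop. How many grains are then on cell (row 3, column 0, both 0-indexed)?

gen 0: 2|3|1|2|2
3|0|0|2|2
1|3|3|3|1
2|1|1|2|0
0|0|1|1|0
2|0|2|0|1
gen 1: 2|3|1|2|2
3|0|0|2|2
1|3|3|3|1
2|1|2|2|0
0|0|1|1|0
2|0|2|0|1
gen 2: 2|3|1|2|2
3|0|0|2|2
1|3|3|3|1
2|1|3|2|0
0|0|1|1|0
2|0|2|0|1
gen 3: 2|3|1|2|2
3|1|1|3|2
2|0|2|1|2
2|3|2|0|1
0|0|2|2|0
2|0|2|0|1
gen 4: 2|3|1|2|2
3|1|1|3|2
2|0|2|1|2
2|3|3|0|1
0|0|2|2|0
2|0|2|0|1
gen 5: 2|3|1|2|2
3|1|1|3|2
2|1|3|1|2
3|0|1|1|1
0|1|3|2|0
2|0|2|0|1
gen 6: 2|3|1|2|2
3|1|1|3|2
2|1|3|1|2
3|0|2|1|1
0|1|3|2|0
2|0|2|0|1
gen 7: 2|3|1|2|2
3|1|1|3|2
2|1|3|1|2
3|0|3|1|1
0|1|3|2|0
2|0|2|0|1
gen 8: 2|3|1|2|2
3|1|2|3|2
2|2|0|2|2
3|1|2|2|1
0|2|0|3|0
2|0|3|0|1
gen 9: 2|3|1|2|2
3|1|2|3|2
2|2|0|2|2
3|1|3|2|1
0|2|0|3|0
2|0|3|0|1
gen 10: 2|3|1|2|2
3|1|2|3|2
2|2|1|2|2
3|2|0|3|1
0|2|1|3|0
2|0|3|0|1
gen 11: 2|3|1|2|2
3|1|2|3|2
2|2|1|2|2
3|2|1|3|1
0|2|1|3|0
2|0|3|0|1
gen 12: 2|3|1|2|2
3|1|2|3|2
2|2|1|2|2
3|2|2|3|1
0|2|1|3|0
2|0|3|0|1
gen 13: 2|3|1|2|2
3|1|2|3|2
2|2|1|2|2
3|2|3|3|1
0|2|1|3|0
2|0|3|0|1
gen 14: 2|3|1|2|2
3|1|2|3|2
2|2|2|3|2
3|3|1|1|2
0|2|3|0|1
2|0|3|1|1
gen 15: 2|3|1|2|2
3|1|2|3|2
2|2|2|3|2
3|3|2|1|2
0|2|3|0|1
2|0|3|1|1

3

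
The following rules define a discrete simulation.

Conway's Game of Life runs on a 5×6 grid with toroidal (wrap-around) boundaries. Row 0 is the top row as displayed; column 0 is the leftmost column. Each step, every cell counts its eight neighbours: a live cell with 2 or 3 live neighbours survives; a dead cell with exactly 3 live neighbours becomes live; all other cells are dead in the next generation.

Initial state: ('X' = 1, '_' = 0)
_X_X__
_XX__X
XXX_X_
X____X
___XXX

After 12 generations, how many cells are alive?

2

[0] _X_X__
_XX__X
XXX_X_
X____X
___XXX
[1] _X_X_X
____XX
__XXX_
__X___
__XX_X
[2] ___X_X
X____X
__X_XX
_X____
XX_X__
[3] _XX__X
X__X__
_X__XX
_X_XXX
XX__X_
[4] __XXXX
___X__
_X____
_X_X__
______
[5] __XXX_
___X__
______
__X___
______
[6] __XXX_
__XXX_
______
______
__X___
[7] _X__X_
__X_X_
___X__
______
__X___
[8] _XX___
__X_X_
___X__
______
______
[9] _XXX__
_XX___
___X__
______
______
[10] _X_X__
_X____
__X___
______
__X___
[11] _X____
_X____
______
______
__X___
[12] _XX___
______
______
______
______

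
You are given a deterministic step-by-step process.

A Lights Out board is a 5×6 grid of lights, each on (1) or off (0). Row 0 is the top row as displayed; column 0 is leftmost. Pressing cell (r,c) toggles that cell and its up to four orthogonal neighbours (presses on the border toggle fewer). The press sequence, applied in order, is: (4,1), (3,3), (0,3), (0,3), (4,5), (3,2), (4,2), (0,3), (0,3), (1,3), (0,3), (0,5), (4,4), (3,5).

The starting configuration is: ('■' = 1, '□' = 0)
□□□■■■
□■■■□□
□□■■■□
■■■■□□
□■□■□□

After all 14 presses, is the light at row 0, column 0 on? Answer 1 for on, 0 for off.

k=0  □□□■■■
□■■■□□
□□■■■□
■■■■□□
□■□■□□
k=1  □□□■■■
□■■■□□
□□■■■□
■□■■□□
■□■■□□
k=2  □□□■■■
□■■■□□
□□■□■□
■□□□■□
■□■□□□
k=3  □□■□□■
□■■□□□
□□■□■□
■□□□■□
■□■□□□
k=4  □□□■■■
□■■■□□
□□■□■□
■□□□■□
■□■□□□
k=5  □□□■■■
□■■■□□
□□■□■□
■□□□■■
■□■□■■
k=6  □□□■■■
□■■■□□
□□□□■□
■■■■■■
■□□□■■
k=7  □□□■■■
□■■■□□
□□□□■□
■■□■■■
■■■■■■
k=8  □□■□□■
□■■□□□
□□□□■□
■■□■■■
■■■■■■
k=9  □□□■■■
□■■■□□
□□□□■□
■■□■■■
■■■■■■
k=10  □□□□■■
□■□□■□
□□□■■□
■■□■■■
■■■■■■
k=11  □□■■□■
□■□■■□
□□□■■□
■■□■■■
■■■■■■
k=12  □□■■■□
□■□■■■
□□□■■□
■■□■■■
■■■■■■
k=13  □□■■■□
□■□■■■
□□□■■□
■■□■□■
■■■□□□
k=14  □□■■■□
□■□■■■
□□□■■■
■■□■■□
■■■□□■

0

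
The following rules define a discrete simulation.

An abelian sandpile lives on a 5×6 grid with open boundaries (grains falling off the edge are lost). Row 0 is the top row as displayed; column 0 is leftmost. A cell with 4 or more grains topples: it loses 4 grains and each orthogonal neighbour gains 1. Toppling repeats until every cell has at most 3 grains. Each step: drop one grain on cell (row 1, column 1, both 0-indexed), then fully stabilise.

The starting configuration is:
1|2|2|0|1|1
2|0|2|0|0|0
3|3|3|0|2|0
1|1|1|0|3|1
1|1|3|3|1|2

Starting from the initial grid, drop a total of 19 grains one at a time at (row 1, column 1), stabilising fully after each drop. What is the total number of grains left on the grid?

51

0) 1|2|2|0|1|1
2|0|2|0|0|0
3|3|3|0|2|0
1|1|1|0|3|1
1|1|3|3|1|2
1) 1|2|2|0|1|1
2|1|2|0|0|0
3|3|3|0|2|0
1|1|1|0|3|1
1|1|3|3|1|2
2) 1|2|2|0|1|1
2|2|2|0|0|0
3|3|3|0|2|0
1|1|1|0|3|1
1|1|3|3|1|2
3) 1|2|2|0|1|1
2|3|2|0|0|0
3|3|3|0|2|0
1|1|1|0|3|1
1|1|3|3|1|2
4) 2|3|3|0|1|1
0|3|0|1|0|0
1|2|1|1|2|0
2|2|2|0|3|1
1|1|3|3|1|2
5) 3|1|0|1|1|1
1|1|2|1|0|0
1|3|1|1|2|0
2|2|2|0|3|1
1|1|3|3|1|2
6) 3|1|0|1|1|1
1|2|2|1|0|0
1|3|1|1|2|0
2|2|2|0|3|1
1|1|3|3|1|2
7) 3|1|0|1|1|1
1|3|2|1|0|0
1|3|1|1|2|0
2|2|2|0|3|1
1|1|3|3|1|2
8) 3|2|0|1|1|1
2|1|3|1|0|0
2|0|2|1|2|0
2|3|2|0|3|1
1|1|3|3|1|2
9) 3|2|0|1|1|1
2|2|3|1|0|0
2|0|2|1|2|0
2|3|2|0|3|1
1|1|3|3|1|2
10) 3|2|0|1|1|1
2|3|3|1|0|0
2|0|2|1|2|0
2|3|2|0|3|1
1|1|3|3|1|2
11) 3|3|1|1|1|1
3|1|0|2|0|0
2|1|3|1|2|0
2|3|2|0|3|1
1|1|3|3|1|2
12) 3|3|1|1|1|1
3|2|0|2|0|0
2|1|3|1|2|0
2|3|2|0|3|1
1|1|3|3|1|2
13) 3|3|1|1|1|1
3|3|0|2|0|0
2|1|3|1|2|0
2|3|2|0|3|1
1|1|3|3|1|2
14) 1|1|2|1|1|1
1|2|1|2|0|0
3|2|3|1|2|0
2|3|2|0|3|1
1|1|3|3|1|2
15) 1|1|2|1|1|1
1|3|1|2|0|0
3|2|3|1|2|0
2|3|2|0|3|1
1|1|3|3|1|2
16) 1|2|2|1|1|1
2|0|2|2|0|0
3|3|3|1|2|0
2|3|2|0|3|1
1|1|3|3|1|2
17) 1|2|2|1|1|1
2|1|2|2|0|0
3|3|3|1|2|0
2|3|2|0|3|1
1|1|3|3|1|2
18) 1|2|2|1|1|1
2|2|2|2|0|0
3|3|3|1|2|0
2|3|2|0|3|1
1|1|3|3|1|2
19) 1|2|2|1|1|1
2|3|2|2|0|0
3|3|3|1|2|0
2|3|2|0|3|1
1|1|3|3|1|2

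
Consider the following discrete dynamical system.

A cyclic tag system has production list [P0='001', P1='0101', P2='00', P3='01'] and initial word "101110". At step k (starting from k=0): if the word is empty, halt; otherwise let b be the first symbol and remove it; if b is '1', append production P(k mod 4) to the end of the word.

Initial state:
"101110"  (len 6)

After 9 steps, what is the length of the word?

[0] "101110"  (len 6)
[1] "01110001"  (len 8)
[2] "1110001"  (len 7)
[3] "11000100"  (len 8)
[4] "100010001"  (len 9)
[5] "00010001001"  (len 11)
[6] "0010001001"  (len 10)
[7] "010001001"  (len 9)
[8] "10001001"  (len 8)
[9] "0001001001"  (len 10)

10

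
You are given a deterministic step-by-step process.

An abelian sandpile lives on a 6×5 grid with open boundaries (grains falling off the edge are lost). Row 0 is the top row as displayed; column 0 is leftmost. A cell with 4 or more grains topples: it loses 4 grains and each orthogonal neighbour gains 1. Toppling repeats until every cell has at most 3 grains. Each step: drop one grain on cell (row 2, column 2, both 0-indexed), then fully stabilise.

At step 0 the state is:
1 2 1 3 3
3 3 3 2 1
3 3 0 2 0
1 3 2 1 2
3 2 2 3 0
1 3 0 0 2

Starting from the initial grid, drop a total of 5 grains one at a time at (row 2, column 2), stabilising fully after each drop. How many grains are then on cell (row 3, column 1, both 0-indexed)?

k=0  1 2 1 3 3
3 3 3 2 1
3 3 0 2 0
1 3 2 1 2
3 2 2 3 0
1 3 0 0 2
k=1  1 2 1 3 3
3 3 3 2 1
3 3 1 2 0
1 3 2 1 2
3 2 2 3 0
1 3 0 0 2
k=2  1 2 1 3 3
3 3 3 2 1
3 3 2 2 0
1 3 2 1 2
3 2 2 3 0
1 3 0 0 2
k=3  1 2 1 3 3
3 3 3 2 1
3 3 3 2 0
1 3 2 1 2
3 2 2 3 0
1 3 0 0 2
k=4  2 3 2 3 3
1 2 1 3 1
1 3 3 3 0
3 1 0 2 2
3 3 3 3 0
1 3 0 0 2
k=5  2 3 3 1 0
1 3 3 1 3
2 0 2 1 1
3 2 1 3 2
3 3 3 3 0
1 3 0 0 2

2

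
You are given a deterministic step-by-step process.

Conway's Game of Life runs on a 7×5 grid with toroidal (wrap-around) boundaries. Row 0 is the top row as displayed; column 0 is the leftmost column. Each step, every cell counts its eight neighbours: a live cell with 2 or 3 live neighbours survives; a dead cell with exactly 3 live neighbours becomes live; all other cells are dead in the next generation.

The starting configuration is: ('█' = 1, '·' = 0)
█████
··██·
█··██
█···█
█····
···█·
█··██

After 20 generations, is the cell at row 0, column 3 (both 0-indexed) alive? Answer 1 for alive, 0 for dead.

t=0: █████
··██·
█··██
█···█
█····
···█·
█··██
t=1: ·····
·····
███··
·█·█·
█····
█··█·
·····
t=2: ·····
·█···
███··
····█
███··
····█
·····
t=3: ·····
███··
███··
···██
██·██
██···
·····
t=4: ·█···
█·█··
·····
·····
·█·█·
·██··
·····
t=5: ·█···
·█···
·····
·····
·█···
·██··
·██··
t=6: ██···
·····
·····
·····
·██··
█····
█····
t=7: ██···
·····
·····
·····
·█···
█····
█···█
t=8: ██··█
·····
·····
·····
·····
██··█
····█
t=9: █···█
█····
·····
·····
█····
█···█
···█·
t=10: █···█
█···█
·····
·····
█···█
█···█
···█·
t=11: █··█·
█···█
·····
·····
█···█
█··█·
···█·
t=12: █··█·
█···█
·····
·····
█···█
█··█·
··██·
t=13: ████·
█···█
·····
·····
█···█
████·
·███·
t=14: ·····
█·███
·····
·····
█·███
·····
·····
t=15: ···██
···██
···██
···██
···██
···██
·····
t=16: ···██
█·█··
█·█··
█·█··
█·█··
···██
·····
t=17: ···██
█·█··
█·███
█·███
█·█··
···██
·····
t=18: ···██
█·█··
·····
·····
█·█··
···██
·····
t=19: ···██
···██
·····
·····
···██
···██
·····
t=20: ···██
···██
·····
·····
···██
···██
·····

1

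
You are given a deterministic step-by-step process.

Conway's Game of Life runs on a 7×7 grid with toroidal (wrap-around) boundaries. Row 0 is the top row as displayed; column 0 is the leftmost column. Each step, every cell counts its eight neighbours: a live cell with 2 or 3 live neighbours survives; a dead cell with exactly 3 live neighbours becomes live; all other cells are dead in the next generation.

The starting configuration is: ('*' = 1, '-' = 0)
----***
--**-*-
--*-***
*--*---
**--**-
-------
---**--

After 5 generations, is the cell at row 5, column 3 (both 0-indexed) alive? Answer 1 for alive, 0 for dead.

0) ----***
--**-*-
--*-***
*--*---
**--**-
-------
---**--
1) --*---*
--*----
-**--**
*-**---
**--*-*
---*-*-
---**--
2) --*----
*-**-**
*-----*
---**--
**--***
*-**-**
--****-
3) -------
*-**-*-
***----
-*-**--
-*-----
-------
-----*-
4) ----*-*
*-**--*
*-----*
---*---
--*----
-------
-------
5) *--*-**
-*-*---
****--*
-------
-------
-------
-------

0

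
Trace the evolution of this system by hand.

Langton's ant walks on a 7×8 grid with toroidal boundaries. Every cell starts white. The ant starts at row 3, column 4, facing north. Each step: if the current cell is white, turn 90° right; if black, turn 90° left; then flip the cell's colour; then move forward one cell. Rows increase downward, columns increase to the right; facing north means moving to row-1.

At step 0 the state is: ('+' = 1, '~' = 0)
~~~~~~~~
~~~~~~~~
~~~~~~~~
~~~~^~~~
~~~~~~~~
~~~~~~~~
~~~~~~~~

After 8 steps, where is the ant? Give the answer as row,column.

3,4

gen 0: ~~~~~~~~
~~~~~~~~
~~~~~~~~
~~~~^~~~
~~~~~~~~
~~~~~~~~
~~~~~~~~
gen 1: ~~~~~~~~
~~~~~~~~
~~~~~~~~
~~~~+>~~
~~~~~~~~
~~~~~~~~
~~~~~~~~
gen 2: ~~~~~~~~
~~~~~~~~
~~~~~~~~
~~~~++~~
~~~~~v~~
~~~~~~~~
~~~~~~~~
gen 3: ~~~~~~~~
~~~~~~~~
~~~~~~~~
~~~~++~~
~~~~<+~~
~~~~~~~~
~~~~~~~~
gen 4: ~~~~~~~~
~~~~~~~~
~~~~~~~~
~~~~^+~~
~~~~++~~
~~~~~~~~
~~~~~~~~
gen 5: ~~~~~~~~
~~~~~~~~
~~~~~~~~
~~~<~+~~
~~~~++~~
~~~~~~~~
~~~~~~~~
gen 6: ~~~~~~~~
~~~~~~~~
~~~^~~~~
~~~+~+~~
~~~~++~~
~~~~~~~~
~~~~~~~~
gen 7: ~~~~~~~~
~~~~~~~~
~~~+>~~~
~~~+~+~~
~~~~++~~
~~~~~~~~
~~~~~~~~
gen 8: ~~~~~~~~
~~~~~~~~
~~~++~~~
~~~+v+~~
~~~~++~~
~~~~~~~~
~~~~~~~~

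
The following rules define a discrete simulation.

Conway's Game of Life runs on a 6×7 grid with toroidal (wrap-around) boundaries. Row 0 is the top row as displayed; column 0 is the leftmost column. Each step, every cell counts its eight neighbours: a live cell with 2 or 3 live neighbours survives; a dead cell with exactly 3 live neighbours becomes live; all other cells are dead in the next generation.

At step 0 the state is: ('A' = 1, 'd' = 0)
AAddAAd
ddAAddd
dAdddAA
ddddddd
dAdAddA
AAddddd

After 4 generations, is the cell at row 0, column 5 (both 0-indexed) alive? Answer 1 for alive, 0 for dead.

1

0) AAddAAd
ddAAddd
dAdddAA
ddddddd
dAdAddA
AAddddd
1) AddAAdA
ddAAddd
ddAdddd
ddAddAA
dAAdddd
ddddAAd
2) ddAdddA
dAAdAdd
dAAdddd
ddAAddd
dAAAAdA
AAAdAAA
3) ddddAdA
Adddddd
ddddddd
AdddAdd
ddddddA
ddddAdd
4) dddddAd
ddddddd
ddddddd
ddddddd
dddddAd
ddddddd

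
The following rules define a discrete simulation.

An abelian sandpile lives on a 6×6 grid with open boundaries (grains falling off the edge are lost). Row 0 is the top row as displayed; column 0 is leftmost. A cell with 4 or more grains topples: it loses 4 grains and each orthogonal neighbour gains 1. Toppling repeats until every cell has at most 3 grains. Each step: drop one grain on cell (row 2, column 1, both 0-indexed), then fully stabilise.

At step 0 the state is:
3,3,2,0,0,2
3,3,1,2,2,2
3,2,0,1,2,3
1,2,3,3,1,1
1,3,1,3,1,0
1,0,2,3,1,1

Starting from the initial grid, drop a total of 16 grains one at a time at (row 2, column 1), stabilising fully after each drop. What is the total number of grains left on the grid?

0) 3,3,2,0,0,2
3,3,1,2,2,2
3,2,0,1,2,3
1,2,3,3,1,1
1,3,1,3,1,0
1,0,2,3,1,1
1) 3,3,2,0,0,2
3,3,1,2,2,2
3,3,0,1,2,3
1,2,3,3,1,1
1,3,1,3,1,0
1,0,2,3,1,1
2) 1,1,3,0,0,2
2,2,2,2,2,2
1,2,1,1,2,3
2,3,3,3,1,1
1,3,1,3,1,0
1,0,2,3,1,1
3) 1,1,3,0,0,2
2,2,2,2,2,2
1,3,1,1,2,3
2,3,3,3,1,1
1,3,1,3,1,0
1,0,2,3,1,1
4) 1,1,3,0,0,2
2,3,2,2,2,2
2,1,3,2,2,3
3,2,2,1,2,1
2,1,1,2,2,0
1,2,0,1,2,1
5) 1,1,3,0,0,2
2,3,2,2,2,2
2,2,3,2,2,3
3,2,2,1,2,1
2,1,1,2,2,0
1,2,0,1,2,1
6) 1,1,3,0,0,2
2,3,2,2,2,2
2,3,3,2,2,3
3,2,2,1,2,1
2,1,1,2,2,0
1,2,0,1,2,1
7) 1,3,0,1,0,2
3,1,1,3,2,2
3,2,1,3,2,3
3,3,3,1,2,1
2,1,1,2,2,0
1,2,0,1,2,1
8) 1,3,0,1,0,2
3,1,1,3,2,2
3,3,1,3,2,3
3,3,3,1,2,1
2,1,1,2,2,0
1,2,0,1,2,1
9) 2,3,0,1,0,2
0,3,1,3,2,2
2,2,3,3,2,3
1,2,0,2,2,1
3,2,2,2,2,0
1,2,0,1,2,1
10) 2,3,0,1,0,2
0,3,1,3,2,2
2,3,3,3,2,3
1,2,0,2,2,1
3,2,2,2,2,0
1,2,0,1,2,1
11) 3,0,2,2,0,2
1,2,0,1,3,2
3,2,2,1,3,3
1,3,1,3,2,1
3,2,2,2,2,0
1,2,0,1,2,1
12) 3,0,2,2,0,2
1,2,0,1,3,2
3,3,2,1,3,3
1,3,1,3,2,1
3,2,2,2,2,0
1,2,0,1,2,1
13) 3,0,2,2,0,2
2,3,0,1,3,2
0,2,3,1,3,3
3,0,2,3,2,1
3,3,2,2,2,0
1,2,0,1,2,1
14) 3,0,2,2,0,2
2,3,0,1,3,2
0,3,3,1,3,3
3,0,2,3,2,1
3,3,2,2,2,0
1,2,0,1,2,1
15) 3,1,2,2,0,2
3,0,2,1,3,2
1,2,0,2,3,3
3,1,3,3,2,1
3,3,2,2,2,0
1,2,0,1,2,1
16) 3,1,2,2,0,2
3,0,2,1,3,2
1,3,0,2,3,3
3,1,3,3,2,1
3,3,2,2,2,0
1,2,0,1,2,1

65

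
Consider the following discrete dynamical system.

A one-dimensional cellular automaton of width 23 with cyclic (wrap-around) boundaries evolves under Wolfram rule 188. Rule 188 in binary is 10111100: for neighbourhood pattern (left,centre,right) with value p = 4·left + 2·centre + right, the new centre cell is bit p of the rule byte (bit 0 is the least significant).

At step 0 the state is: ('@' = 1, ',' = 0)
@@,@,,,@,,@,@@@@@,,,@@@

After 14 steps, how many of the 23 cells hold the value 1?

19

0) @@,@,,,@,,@,@@@@@,,,@@@
1) @,@@@,,@@,@@@@@@,@,,@@@
2) ,@@@,@,@,@@@@@@,@@@,@@@
3) @@@,@@@@@@@@@@,@@@,@@@,
4) @@,@@@@@@@@@@,@@@,@@@,@
5) @,@@@@@@@@@@,@@@,@@@,@@
6) ,@@@@@@@@@@,@@@,@@@,@@@
7) @@@@@@@@@@,@@@,@@@,@@@,
8) @@@@@@@@@,@@@,@@@,@@@,@
9) @@@@@@@@,@@@,@@@,@@@,@@
10) @@@@@@@,@@@,@@@,@@@,@@@
11) @@@@@@,@@@,@@@,@@@,@@@@
12) @@@@@,@@@,@@@,@@@,@@@@@
13) @@@@,@@@,@@@,@@@,@@@@@@
14) @@@,@@@,@@@,@@@,@@@@@@@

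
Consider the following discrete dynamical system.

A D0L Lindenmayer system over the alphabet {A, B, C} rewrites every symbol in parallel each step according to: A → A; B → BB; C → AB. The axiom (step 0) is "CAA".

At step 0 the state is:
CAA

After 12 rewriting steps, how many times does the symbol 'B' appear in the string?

[0] CAA
[1] ABAA
[2] ABBAA
[3] ABBBBAA
[4] ABBBBBBBBAA
[5] ABBBBBBBBBBBBBBBBAA
[6] ABBBBBBBBBBBBBBBBBBBBBBBBBBBBBBBBAA
[7] ABBBBBBBBBBBBBBBBBBBBBBBBBBBBBBBBBBBBBBBBBBBBBBBBBBBBBBBBBBBBBBBBAA
[8] ABBBBBBBBBBBBBBBBBBBBBBBBBBBBBBBBBBBBBBBBBBBBBBBBBBBBBBBBB…BBBBBBBBBBBBBBBBBBBBBBBBBBBBBBBBBBBBBBBBBBBBBBBBBBBBBBBBAA  (len 131)
[9] ABBBBBBBBBBBBBBBBBBBBBBBBBBBBBBBBBBBBBBBBBBBBBBBBBBBBBBBBB…BBBBBBBBBBBBBBBBBBBBBBBBBBBBBBBBBBBBBBBBBBBBBBBBBBBBBBBBAA  (len 259)
[10] ABBBBBBBBBBBBBBBBBBBBBBBBBBBBBBBBBBBBBBBBBBBBBBBBBBBBBBBBB…BBBBBBBBBBBBBBBBBBBBBBBBBBBBBBBBBBBBBBBBBBBBBBBBBBBBBBBBAA  (len 515)
[11] ABBBBBBBBBBBBBBBBBBBBBBBBBBBBBBBBBBBBBBBBBBBBBBBBBBBBBBBBB…BBBBBBBBBBBBBBBBBBBBBBBBBBBBBBBBBBBBBBBBBBBBBBBBBBBBBBBBAA  (len 1027)
[12] ABBBBBBBBBBBBBBBBBBBBBBBBBBBBBBBBBBBBBBBBBBBBBBBBBBBBBBBBB…BBBBBBBBBBBBBBBBBBBBBBBBBBBBBBBBBBBBBBBBBBBBBBBBBBBBBBBBAA  (len 2051)

2048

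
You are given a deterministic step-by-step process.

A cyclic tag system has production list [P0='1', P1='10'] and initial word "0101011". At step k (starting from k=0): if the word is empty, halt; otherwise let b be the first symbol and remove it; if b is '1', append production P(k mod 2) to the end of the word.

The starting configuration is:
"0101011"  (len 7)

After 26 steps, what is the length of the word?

step 0: "0101011"  (len 7)
step 1: "101011"  (len 6)
step 2: "0101110"  (len 7)
step 3: "101110"  (len 6)
step 4: "0111010"  (len 7)
step 5: "111010"  (len 6)
step 6: "1101010"  (len 7)
step 7: "1010101"  (len 7)
step 8: "01010110"  (len 8)
step 9: "1010110"  (len 7)
step 10: "01011010"  (len 8)
step 11: "1011010"  (len 7)
step 12: "01101010"  (len 8)
step 13: "1101010"  (len 7)
step 14: "10101010"  (len 8)
step 15: "01010101"  (len 8)
step 16: "1010101"  (len 7)
step 17: "0101011"  (len 7)
step 18: "101011"  (len 6)
step 19: "010111"  (len 6)
step 20: "10111"  (len 5)
step 21: "01111"  (len 5)
step 22: "1111"  (len 4)
step 23: "1111"  (len 4)
step 24: "11110"  (len 5)
step 25: "11101"  (len 5)
step 26: "110110"  (len 6)

6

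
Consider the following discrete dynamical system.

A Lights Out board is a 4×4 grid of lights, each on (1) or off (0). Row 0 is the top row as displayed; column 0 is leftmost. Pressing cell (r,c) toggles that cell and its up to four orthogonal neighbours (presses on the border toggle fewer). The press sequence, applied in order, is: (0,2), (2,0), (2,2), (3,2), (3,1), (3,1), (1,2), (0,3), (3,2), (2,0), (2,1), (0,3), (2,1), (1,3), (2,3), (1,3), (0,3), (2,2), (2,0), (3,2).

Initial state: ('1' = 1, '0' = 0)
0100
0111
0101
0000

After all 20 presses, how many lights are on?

8

0) 0100
0111
0101
0000
1) 0011
0101
0101
0000
2) 0011
1101
1001
1000
3) 0011
1111
1110
1010
4) 0011
1111
1100
1101
5) 0011
1111
1000
0011
6) 0011
1111
1100
1101
7) 0001
1000
1110
1101
8) 0010
1001
1110
1101
9) 0010
1001
1100
1010
10) 0010
0001
0000
0010
11) 0010
0101
1110
0110
12) 0001
0100
1110
0110
13) 0001
0000
0000
0010
14) 0000
0011
0001
0010
15) 0000
0010
0010
0011
16) 0001
0001
0011
0011
17) 0010
0000
0011
0011
18) 0010
0010
0100
0001
19) 0010
1010
1000
1001
20) 0010
1010
1010
1110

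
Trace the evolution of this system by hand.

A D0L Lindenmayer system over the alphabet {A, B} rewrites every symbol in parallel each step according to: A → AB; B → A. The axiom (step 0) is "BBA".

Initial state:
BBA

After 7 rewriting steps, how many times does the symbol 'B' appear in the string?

29

[0] BBA
[1] AAAB
[2] ABABABA
[3] ABAABAABAAB
[4] ABAABABAABABAABABA
[5] ABAABABAABAABABAABAABABAABAAB
[6] ABAABABAABAABABAABABAABAABABAABABAABAABABAABABA
[7] ABAABABAABAABABAABABAABAABABAABAABABAABABAABAABABAABAABABAABABAABAABABAABAAB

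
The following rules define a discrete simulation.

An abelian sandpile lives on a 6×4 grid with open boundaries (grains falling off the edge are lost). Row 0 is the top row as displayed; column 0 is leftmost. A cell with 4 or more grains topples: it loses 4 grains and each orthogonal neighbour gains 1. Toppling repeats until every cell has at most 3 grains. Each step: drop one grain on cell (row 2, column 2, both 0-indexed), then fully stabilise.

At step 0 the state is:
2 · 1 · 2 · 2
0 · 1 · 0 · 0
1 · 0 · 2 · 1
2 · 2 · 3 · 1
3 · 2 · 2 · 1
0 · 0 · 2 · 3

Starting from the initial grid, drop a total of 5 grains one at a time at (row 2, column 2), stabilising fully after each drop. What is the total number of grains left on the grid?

38

[0] 2 · 1 · 2 · 2
0 · 1 · 0 · 0
1 · 0 · 2 · 1
2 · 2 · 3 · 1
3 · 2 · 2 · 1
0 · 0 · 2 · 3
[1] 2 · 1 · 2 · 2
0 · 1 · 0 · 0
1 · 0 · 3 · 1
2 · 2 · 3 · 1
3 · 2 · 2 · 1
0 · 0 · 2 · 3
[2] 2 · 1 · 2 · 2
0 · 1 · 1 · 0
1 · 1 · 1 · 2
2 · 3 · 0 · 2
3 · 2 · 3 · 1
0 · 0 · 2 · 3
[3] 2 · 1 · 2 · 2
0 · 1 · 1 · 0
1 · 1 · 2 · 2
2 · 3 · 0 · 2
3 · 2 · 3 · 1
0 · 0 · 2 · 3
[4] 2 · 1 · 2 · 2
0 · 1 · 1 · 0
1 · 1 · 3 · 2
2 · 3 · 0 · 2
3 · 2 · 3 · 1
0 · 0 · 2 · 3
[5] 2 · 1 · 2 · 2
0 · 1 · 2 · 0
1 · 2 · 0 · 3
2 · 3 · 1 · 2
3 · 2 · 3 · 1
0 · 0 · 2 · 3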